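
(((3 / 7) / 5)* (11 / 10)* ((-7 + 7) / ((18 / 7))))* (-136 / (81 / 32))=0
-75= -75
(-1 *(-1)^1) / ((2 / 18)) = 9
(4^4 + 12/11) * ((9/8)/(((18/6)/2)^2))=1414/11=128.55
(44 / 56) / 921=11 / 12894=0.00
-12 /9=-1.33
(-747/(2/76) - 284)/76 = -14335/38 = -377.24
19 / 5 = 3.80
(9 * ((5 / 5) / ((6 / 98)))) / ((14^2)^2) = 3 / 784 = 0.00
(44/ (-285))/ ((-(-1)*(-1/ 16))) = 704/ 285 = 2.47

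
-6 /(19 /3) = -18 /19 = -0.95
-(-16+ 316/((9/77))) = -24188/9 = -2687.56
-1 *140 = -140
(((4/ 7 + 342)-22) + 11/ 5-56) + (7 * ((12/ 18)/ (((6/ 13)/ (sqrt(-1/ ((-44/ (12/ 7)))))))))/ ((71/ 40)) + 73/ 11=520 * sqrt(231)/ 7029 + 105262/ 385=274.53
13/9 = 1.44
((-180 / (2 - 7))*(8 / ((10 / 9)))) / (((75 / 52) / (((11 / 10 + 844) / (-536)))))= -11865204 / 41875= -283.35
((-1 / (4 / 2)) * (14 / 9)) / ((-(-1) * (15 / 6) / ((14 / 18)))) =-98 / 405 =-0.24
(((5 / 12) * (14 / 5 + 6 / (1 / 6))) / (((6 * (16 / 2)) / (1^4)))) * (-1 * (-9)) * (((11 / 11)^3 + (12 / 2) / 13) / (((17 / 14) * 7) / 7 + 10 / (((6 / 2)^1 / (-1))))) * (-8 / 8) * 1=38703 / 18512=2.09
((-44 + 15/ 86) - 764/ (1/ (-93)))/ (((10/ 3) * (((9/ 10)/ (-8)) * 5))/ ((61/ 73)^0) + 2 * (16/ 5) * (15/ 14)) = 170987684/ 11997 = 14252.54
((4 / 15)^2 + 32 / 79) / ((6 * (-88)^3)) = -529 / 4542436800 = -0.00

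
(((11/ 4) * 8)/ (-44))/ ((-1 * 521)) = 0.00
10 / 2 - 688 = -683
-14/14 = -1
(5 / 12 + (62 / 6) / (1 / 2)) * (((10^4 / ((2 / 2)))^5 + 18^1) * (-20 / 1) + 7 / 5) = -843333333333333333484543 / 20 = -42166666666666666674227.15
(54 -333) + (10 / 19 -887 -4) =-22220 / 19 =-1169.47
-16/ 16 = -1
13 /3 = 4.33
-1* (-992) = 992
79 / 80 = 0.99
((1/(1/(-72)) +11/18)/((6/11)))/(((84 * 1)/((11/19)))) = -155485/172368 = -0.90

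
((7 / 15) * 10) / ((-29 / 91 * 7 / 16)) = -2912 / 87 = -33.47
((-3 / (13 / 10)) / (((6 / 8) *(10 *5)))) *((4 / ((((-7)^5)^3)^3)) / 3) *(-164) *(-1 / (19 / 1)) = 2624 / 396460580889430713585300092926194492709935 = 0.00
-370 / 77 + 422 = 32124 / 77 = 417.19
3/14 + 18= 255/14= 18.21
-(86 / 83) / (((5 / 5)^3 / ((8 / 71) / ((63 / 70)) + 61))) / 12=-1679537 / 318222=-5.28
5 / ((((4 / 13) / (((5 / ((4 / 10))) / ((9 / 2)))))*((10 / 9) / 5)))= 1625 / 8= 203.12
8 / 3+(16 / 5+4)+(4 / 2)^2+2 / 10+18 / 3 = 20.07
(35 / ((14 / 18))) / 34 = 45 / 34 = 1.32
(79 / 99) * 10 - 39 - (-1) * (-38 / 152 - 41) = -72.27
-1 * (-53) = 53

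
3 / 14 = 0.21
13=13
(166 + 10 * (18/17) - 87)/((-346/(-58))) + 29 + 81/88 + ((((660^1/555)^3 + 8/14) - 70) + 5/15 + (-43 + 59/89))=-1588000757170147/24501471635256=-64.81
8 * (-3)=-24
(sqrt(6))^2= 6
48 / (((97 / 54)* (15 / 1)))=1.78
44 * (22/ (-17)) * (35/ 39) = -51.10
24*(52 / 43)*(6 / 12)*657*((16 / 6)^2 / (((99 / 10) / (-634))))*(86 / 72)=-1540264960 / 297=-5186077.31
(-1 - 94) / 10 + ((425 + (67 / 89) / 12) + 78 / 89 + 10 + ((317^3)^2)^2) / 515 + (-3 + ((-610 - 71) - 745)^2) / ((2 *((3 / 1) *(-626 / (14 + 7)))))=172106289338473613671814205391477139 / 86078130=1999419473198054066367545000.00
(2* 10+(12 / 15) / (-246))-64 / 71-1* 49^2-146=-110380957 / 43665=-2527.90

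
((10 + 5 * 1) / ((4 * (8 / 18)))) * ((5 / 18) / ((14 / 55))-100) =-373875 / 448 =-834.54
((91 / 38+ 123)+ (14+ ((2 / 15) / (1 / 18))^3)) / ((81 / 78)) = 9461257 / 64125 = 147.54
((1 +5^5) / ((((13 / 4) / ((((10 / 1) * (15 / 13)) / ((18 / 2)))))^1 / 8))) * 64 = 106700800 / 169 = 631365.68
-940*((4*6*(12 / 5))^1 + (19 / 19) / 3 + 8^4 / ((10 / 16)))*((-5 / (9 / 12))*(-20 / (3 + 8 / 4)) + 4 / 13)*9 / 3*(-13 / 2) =9807019624 / 3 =3269006541.33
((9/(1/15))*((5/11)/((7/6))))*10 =40500/77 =525.97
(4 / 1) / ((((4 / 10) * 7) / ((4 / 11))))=40 / 77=0.52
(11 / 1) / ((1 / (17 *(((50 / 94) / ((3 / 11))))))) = 51425 / 141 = 364.72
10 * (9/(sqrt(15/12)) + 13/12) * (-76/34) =-1368 * sqrt(5)/17 - 1235/51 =-204.15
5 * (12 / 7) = 60 / 7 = 8.57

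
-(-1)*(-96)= -96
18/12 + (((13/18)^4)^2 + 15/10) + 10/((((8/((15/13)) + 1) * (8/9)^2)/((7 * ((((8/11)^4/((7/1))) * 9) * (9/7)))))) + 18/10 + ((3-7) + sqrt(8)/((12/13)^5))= 10.26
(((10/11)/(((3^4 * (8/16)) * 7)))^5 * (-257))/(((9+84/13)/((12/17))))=-42764800000/10749850991296248316023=-0.00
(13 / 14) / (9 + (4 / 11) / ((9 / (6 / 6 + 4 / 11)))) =4719 / 46018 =0.10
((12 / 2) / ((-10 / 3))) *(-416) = 3744 / 5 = 748.80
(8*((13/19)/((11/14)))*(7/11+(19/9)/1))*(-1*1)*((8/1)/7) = -452608/20691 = -21.87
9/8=1.12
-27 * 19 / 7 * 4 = -2052 / 7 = -293.14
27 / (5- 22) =-27 / 17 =-1.59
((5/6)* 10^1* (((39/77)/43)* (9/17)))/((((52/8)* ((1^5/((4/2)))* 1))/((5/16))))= 1125/225148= 0.00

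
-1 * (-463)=463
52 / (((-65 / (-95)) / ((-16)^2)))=19456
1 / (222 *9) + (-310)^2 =192007801 / 1998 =96100.00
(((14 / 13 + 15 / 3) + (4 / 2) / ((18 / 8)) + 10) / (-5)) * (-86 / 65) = 34142 / 7605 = 4.49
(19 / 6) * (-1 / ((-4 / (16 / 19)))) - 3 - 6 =-25 / 3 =-8.33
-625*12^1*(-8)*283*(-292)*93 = -461108880000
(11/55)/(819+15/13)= 13/53310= 0.00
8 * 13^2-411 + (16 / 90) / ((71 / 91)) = 3007223 / 3195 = 941.23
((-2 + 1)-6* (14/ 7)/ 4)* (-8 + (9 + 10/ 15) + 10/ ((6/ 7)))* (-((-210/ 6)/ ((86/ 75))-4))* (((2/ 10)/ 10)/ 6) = -11876/ 1935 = -6.14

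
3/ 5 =0.60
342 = 342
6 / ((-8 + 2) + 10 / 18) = -54 / 49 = -1.10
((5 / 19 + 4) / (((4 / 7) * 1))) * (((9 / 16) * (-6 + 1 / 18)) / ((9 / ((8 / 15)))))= -2247 / 1520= -1.48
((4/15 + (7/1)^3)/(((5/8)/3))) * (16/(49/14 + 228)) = 1318144/11575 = 113.88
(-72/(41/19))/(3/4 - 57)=608/1025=0.59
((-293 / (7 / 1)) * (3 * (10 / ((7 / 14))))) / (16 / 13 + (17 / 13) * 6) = -276.68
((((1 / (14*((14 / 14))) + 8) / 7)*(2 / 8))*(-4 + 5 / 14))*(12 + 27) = -224757 / 5488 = -40.95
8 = 8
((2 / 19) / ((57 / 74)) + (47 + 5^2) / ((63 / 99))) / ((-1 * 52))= -214693 / 98553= -2.18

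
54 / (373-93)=0.19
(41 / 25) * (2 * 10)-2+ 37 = 339 / 5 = 67.80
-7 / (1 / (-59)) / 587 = 0.70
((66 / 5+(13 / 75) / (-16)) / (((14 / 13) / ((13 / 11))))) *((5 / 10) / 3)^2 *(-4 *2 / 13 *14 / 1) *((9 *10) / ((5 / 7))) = -1440257 / 3300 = -436.44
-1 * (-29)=29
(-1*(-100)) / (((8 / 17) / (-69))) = -29325 / 2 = -14662.50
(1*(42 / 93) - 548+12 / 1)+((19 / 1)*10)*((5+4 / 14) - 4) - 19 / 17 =-1078591 / 3689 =-292.38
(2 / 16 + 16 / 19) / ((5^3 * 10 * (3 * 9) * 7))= 7 / 1710000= 0.00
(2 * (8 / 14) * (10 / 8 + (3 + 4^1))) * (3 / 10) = 99 / 35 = 2.83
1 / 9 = 0.11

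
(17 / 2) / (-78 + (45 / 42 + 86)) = 119 / 127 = 0.94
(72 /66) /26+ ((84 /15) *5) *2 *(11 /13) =6782 /143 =47.43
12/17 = 0.71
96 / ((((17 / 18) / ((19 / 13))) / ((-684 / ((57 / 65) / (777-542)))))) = -462931200 / 17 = -27231247.06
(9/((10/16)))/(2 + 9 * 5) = 72/235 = 0.31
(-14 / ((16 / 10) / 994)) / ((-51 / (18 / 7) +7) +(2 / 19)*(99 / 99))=991515 / 1451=683.33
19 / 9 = 2.11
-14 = -14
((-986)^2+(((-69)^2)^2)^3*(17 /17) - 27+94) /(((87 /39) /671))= 101590935916386495932819752 /29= 3503135721254706756304129.00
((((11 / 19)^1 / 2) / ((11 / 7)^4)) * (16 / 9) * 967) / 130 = 9287068 / 14794065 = 0.63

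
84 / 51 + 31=555 / 17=32.65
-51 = -51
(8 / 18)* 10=40 / 9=4.44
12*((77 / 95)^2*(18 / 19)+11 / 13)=39283332 / 2229175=17.62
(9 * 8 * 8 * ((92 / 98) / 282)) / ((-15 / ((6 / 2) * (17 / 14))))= -37536 / 80605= -0.47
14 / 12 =7 / 6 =1.17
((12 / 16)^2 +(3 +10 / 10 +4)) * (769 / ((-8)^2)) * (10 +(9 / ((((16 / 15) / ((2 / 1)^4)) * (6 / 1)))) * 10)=24757955 / 1024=24177.69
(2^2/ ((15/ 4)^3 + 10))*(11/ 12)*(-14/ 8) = -112/ 1095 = -0.10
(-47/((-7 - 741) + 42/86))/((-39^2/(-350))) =707350/48889503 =0.01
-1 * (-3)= 3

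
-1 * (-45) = 45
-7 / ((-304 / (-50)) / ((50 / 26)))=-4375 / 1976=-2.21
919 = 919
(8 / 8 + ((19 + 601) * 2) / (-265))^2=38025 / 2809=13.54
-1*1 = -1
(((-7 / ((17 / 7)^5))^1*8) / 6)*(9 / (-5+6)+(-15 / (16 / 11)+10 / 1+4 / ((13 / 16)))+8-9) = -308593327 / 221497692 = -1.39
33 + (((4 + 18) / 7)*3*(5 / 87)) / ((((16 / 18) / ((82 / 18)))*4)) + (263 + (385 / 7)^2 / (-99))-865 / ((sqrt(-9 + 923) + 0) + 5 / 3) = 64181154367 / 239731632-7785*sqrt(914) / 8201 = 239.02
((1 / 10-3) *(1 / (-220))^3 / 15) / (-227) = -29 / 362564400000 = -0.00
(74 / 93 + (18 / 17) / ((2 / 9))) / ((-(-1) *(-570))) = -8791 / 901170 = -0.01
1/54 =0.02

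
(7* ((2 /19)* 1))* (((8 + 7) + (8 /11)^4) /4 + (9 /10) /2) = 4376134 /1390895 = 3.15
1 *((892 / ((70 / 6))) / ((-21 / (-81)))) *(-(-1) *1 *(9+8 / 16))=686394 / 245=2801.61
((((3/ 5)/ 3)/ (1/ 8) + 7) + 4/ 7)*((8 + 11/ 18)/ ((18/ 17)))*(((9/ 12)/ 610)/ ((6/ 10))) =56389/ 368928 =0.15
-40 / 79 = -0.51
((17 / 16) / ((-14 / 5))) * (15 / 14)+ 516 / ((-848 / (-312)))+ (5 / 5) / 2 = 31569961 / 166208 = 189.94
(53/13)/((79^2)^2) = 53/506351053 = 0.00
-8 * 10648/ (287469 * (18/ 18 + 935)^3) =-1331/ 3683312699976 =-0.00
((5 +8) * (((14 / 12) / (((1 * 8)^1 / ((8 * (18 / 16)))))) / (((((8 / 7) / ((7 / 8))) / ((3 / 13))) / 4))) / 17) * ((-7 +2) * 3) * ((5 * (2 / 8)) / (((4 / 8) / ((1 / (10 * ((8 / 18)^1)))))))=-416745 / 69632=-5.98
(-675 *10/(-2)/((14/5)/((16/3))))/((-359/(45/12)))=-168750/2513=-67.15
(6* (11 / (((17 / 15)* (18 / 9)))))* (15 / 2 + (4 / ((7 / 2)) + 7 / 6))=33990 / 119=285.63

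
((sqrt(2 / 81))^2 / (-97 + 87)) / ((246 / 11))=-11 / 99630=-0.00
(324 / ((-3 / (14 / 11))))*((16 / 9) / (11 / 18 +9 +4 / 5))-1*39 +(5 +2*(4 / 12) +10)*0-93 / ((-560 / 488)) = 13399101 / 721490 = 18.57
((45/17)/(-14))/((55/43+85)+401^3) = -1935/659901494014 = -0.00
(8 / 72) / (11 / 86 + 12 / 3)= 86 / 3195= 0.03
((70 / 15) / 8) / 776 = 7 / 9312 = 0.00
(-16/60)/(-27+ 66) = -4/585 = -0.01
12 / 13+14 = 194 / 13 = 14.92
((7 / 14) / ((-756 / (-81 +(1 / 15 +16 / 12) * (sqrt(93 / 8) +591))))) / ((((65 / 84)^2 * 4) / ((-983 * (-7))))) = -29959874 / 21125 - 337169 * sqrt(186) / 507000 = -1427.29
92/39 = 2.36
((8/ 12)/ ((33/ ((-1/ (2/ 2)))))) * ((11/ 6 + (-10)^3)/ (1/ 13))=77857/ 297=262.14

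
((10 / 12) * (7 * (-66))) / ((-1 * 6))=64.17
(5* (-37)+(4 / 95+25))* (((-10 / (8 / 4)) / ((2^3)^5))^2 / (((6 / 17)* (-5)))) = 64583 / 30601641984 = 0.00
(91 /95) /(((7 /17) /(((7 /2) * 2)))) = 16.28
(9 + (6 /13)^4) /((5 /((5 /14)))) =258345 /399854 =0.65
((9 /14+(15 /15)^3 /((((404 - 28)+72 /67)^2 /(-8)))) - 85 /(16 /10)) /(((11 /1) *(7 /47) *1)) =-1377596913093 /43003420768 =-32.03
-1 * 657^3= -283593393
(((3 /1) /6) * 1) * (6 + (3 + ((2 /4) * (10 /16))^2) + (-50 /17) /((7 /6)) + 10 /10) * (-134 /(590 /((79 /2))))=-33.99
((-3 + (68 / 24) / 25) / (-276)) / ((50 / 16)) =433 / 129375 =0.00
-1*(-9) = 9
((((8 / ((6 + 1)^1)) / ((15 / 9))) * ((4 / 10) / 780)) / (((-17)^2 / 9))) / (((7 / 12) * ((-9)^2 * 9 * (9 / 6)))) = 0.00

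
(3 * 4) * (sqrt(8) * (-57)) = -1368 * sqrt(2) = -1934.64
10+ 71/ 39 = 461/ 39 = 11.82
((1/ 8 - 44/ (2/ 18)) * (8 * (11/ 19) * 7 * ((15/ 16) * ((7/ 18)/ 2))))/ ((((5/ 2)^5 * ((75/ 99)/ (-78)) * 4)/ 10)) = 732308577/ 118750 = 6166.81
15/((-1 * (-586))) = 15/586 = 0.03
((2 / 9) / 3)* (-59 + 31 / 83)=-3244 / 747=-4.34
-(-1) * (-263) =-263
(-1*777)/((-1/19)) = 14763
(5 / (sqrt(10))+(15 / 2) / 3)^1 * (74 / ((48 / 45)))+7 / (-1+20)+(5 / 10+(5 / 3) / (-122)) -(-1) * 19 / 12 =555 * sqrt(10) / 16+3261437 / 18544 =285.57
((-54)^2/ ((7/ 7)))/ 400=729/ 100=7.29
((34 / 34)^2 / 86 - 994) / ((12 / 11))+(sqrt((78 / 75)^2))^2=-586997993 / 645000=-910.07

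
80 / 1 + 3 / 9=241 / 3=80.33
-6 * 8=-48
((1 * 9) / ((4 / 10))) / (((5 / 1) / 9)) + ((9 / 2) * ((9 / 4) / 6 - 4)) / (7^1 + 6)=8163 / 208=39.25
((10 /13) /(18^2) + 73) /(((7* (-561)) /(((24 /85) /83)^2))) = -4919776 /22868664293475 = -0.00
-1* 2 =-2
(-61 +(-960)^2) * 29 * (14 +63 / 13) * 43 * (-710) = -199896231185350 / 13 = -15376633168103.85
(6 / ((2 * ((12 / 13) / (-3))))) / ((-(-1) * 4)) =-2.44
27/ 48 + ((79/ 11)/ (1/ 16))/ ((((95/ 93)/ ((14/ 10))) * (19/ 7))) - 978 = -919.42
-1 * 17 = -17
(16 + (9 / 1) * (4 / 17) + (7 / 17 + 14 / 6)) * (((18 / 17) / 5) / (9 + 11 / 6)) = 38304 / 93925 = 0.41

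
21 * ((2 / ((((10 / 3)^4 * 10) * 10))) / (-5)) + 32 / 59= 79899641 / 147500000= 0.54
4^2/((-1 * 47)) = -16/47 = -0.34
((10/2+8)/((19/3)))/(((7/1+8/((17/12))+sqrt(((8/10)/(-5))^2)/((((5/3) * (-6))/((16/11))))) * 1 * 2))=911625/11213078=0.08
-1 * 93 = -93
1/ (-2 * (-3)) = 1/ 6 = 0.17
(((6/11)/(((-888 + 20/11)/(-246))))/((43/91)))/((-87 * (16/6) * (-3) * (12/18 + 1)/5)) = 33579/24311512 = 0.00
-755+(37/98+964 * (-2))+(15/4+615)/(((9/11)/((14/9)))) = -1506.23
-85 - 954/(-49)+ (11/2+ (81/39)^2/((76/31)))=-36673275/629356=-58.27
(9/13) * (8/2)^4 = 2304/13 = 177.23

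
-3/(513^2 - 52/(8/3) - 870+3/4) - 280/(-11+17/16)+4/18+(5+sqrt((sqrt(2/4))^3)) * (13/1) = 13 * 2^(1/4)/2+5193264883/55603413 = 101.13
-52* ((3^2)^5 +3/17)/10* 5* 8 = -208797888/17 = -12282228.71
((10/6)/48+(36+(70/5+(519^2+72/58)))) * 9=1125065665/464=2424710.48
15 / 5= 3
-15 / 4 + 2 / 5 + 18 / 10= -31 / 20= -1.55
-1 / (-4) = 1 / 4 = 0.25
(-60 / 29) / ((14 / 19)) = -570 / 203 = -2.81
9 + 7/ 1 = 16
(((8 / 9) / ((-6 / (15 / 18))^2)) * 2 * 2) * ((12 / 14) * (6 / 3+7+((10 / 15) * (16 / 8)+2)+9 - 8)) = 4000 / 5103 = 0.78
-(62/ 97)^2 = -3844/ 9409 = -0.41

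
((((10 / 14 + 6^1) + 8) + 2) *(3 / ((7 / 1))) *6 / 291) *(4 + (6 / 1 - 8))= 1404 / 4753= 0.30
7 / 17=0.41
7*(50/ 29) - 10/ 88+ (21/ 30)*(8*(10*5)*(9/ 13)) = 205.80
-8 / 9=-0.89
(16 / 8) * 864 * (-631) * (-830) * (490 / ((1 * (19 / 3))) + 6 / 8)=1343254324320 / 19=70697596016.84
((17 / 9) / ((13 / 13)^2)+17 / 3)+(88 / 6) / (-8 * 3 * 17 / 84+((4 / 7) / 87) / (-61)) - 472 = -379575614 / 811989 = -467.46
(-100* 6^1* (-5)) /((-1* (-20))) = 150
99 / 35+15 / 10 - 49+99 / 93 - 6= -49.61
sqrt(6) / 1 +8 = sqrt(6) +8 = 10.45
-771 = -771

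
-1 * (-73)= 73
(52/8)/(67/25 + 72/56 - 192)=-2275/65812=-0.03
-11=-11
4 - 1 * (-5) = 9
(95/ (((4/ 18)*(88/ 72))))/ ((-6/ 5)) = -12825/ 44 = -291.48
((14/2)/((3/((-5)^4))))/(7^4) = 625/1029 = 0.61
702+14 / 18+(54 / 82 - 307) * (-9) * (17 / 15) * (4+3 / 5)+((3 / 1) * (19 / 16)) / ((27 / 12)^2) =83451322 / 5535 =15077.02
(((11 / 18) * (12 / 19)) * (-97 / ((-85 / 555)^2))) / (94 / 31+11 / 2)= -543388956 / 2904739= -187.07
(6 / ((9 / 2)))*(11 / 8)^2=121 / 48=2.52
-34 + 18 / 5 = -30.40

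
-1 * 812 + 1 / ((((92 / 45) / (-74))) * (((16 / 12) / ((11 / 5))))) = -160397 / 184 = -871.72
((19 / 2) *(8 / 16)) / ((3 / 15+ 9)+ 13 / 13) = 95 / 204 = 0.47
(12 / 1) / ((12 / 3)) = 3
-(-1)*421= 421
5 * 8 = 40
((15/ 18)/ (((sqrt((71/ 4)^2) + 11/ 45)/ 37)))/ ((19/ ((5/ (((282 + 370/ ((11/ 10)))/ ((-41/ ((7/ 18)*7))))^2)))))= 11151087750/ 41685605690701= 0.00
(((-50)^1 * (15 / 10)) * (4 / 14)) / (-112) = 75 / 392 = 0.19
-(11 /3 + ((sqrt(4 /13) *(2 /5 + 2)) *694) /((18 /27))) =-1389.53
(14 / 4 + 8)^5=6436343 / 32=201135.72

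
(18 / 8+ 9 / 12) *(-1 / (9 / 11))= -3.67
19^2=361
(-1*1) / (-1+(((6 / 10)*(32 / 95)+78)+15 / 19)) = -475 / 37046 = -0.01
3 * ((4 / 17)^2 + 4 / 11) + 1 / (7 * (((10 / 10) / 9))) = 56583 / 22253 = 2.54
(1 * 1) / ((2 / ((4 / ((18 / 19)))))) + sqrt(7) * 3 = 10.05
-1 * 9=-9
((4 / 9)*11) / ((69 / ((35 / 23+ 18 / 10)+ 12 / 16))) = 20603 / 71415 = 0.29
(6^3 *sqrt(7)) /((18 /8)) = 96 *sqrt(7) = 253.99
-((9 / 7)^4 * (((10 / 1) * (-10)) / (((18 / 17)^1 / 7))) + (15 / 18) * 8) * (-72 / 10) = -4445016 / 343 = -12959.23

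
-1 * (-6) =6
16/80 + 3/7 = 22/35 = 0.63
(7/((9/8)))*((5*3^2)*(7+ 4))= 3080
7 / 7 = 1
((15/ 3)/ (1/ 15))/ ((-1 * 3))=-25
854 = 854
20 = 20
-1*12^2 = -144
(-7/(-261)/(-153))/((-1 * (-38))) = -0.00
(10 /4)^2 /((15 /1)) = 5 /12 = 0.42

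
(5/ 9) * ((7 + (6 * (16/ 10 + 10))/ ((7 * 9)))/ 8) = 851/ 1512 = 0.56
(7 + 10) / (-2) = -17 / 2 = -8.50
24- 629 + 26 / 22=-603.82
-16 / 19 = -0.84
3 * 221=663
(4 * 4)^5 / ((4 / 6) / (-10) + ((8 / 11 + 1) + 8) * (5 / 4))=692060160 / 7981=86713.46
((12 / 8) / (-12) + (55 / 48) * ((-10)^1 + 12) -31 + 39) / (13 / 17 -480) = -1037 / 48882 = -0.02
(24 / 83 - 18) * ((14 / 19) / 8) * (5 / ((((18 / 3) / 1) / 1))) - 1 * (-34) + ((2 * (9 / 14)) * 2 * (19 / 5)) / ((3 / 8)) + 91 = 33050271 / 220780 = 149.70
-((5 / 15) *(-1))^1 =1 / 3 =0.33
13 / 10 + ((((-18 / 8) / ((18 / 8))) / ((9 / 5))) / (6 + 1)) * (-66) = 1373 / 210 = 6.54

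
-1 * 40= -40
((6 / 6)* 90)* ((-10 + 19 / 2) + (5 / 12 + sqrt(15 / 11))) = -15 / 2 + 90* sqrt(165) / 11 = 97.60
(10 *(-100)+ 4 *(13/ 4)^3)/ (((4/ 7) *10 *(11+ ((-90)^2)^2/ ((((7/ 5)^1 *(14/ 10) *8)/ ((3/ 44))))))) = -52078719/ 98418794560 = -0.00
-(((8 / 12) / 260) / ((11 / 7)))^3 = -343 / 78953589000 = -0.00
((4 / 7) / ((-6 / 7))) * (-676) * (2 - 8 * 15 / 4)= -37856 / 3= -12618.67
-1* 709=-709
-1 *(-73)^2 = -5329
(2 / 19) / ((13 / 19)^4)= 0.48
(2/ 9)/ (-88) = -1/ 396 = -0.00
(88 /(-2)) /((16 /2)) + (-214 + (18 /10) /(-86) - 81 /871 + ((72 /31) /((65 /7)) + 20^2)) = 180.64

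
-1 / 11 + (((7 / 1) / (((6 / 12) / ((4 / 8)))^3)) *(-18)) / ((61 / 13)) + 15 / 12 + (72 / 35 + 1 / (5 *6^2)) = -9989393 / 422730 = -23.63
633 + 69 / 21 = 4454 / 7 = 636.29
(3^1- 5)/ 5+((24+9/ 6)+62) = 871/ 10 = 87.10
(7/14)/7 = 1/14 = 0.07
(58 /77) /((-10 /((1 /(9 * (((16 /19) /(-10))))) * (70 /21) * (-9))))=-2.98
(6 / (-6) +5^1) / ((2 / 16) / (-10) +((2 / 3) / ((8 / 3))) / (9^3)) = -233280 / 709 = -329.03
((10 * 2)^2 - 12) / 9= 388 / 9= 43.11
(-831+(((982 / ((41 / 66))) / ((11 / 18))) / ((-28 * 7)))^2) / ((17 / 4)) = -154.55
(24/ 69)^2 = 64/ 529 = 0.12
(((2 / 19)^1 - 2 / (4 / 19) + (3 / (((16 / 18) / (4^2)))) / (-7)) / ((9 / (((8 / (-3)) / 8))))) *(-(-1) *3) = 1517 / 798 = 1.90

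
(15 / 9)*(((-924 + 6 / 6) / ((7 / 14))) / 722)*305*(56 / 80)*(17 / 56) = -4785755 / 17328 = -276.19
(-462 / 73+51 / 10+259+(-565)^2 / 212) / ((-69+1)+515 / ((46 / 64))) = 1046219883 / 384733360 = 2.72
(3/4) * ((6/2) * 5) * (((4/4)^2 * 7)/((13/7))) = 2205/52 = 42.40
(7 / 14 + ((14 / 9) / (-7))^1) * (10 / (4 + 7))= 25 / 99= 0.25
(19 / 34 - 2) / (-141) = 49 / 4794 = 0.01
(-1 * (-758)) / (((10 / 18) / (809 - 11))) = 1088791.20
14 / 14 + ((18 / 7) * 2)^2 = 1345 / 49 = 27.45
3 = 3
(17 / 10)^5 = 1419857 / 100000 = 14.20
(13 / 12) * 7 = 7.58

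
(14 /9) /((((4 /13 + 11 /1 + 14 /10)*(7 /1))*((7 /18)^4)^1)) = 758160 /991613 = 0.76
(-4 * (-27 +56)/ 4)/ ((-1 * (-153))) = -29/ 153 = -0.19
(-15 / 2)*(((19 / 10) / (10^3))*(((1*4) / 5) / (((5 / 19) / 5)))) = -0.22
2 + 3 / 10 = 23 / 10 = 2.30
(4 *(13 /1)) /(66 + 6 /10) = 260 /333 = 0.78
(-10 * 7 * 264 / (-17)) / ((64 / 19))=21945 / 68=322.72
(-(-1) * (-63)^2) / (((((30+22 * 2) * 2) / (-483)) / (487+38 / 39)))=-12160980279 / 1924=-6320675.82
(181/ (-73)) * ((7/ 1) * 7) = -8869/ 73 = -121.49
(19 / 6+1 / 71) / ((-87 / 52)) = -1.90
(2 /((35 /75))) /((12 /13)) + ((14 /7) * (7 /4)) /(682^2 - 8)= 30232589 /6511624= 4.64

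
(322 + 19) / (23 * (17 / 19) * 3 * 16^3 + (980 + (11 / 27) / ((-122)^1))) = 21341826 / 15887712823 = 0.00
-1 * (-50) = 50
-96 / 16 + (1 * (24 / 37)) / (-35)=-7794 / 1295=-6.02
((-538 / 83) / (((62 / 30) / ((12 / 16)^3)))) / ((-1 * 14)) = 108945 / 1152704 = 0.09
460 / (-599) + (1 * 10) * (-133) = -797130 / 599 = -1330.77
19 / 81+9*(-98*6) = -428633 / 81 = -5291.77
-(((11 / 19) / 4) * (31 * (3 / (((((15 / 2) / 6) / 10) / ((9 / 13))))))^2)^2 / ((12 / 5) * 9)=-703839144000960 / 10310521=-68264168.61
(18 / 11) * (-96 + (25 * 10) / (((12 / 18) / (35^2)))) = 8267022 / 11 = 751547.45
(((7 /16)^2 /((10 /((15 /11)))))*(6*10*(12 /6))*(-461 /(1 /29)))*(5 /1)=-147393225 /704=-209365.38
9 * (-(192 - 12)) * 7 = -11340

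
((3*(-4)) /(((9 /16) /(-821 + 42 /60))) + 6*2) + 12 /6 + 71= 263771 /15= 17584.73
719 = 719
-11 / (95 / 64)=-704 / 95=-7.41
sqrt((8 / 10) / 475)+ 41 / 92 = 2 * sqrt(95) / 475+ 41 / 92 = 0.49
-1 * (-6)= 6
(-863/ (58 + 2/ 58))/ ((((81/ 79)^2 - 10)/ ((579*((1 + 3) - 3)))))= 30145346851/ 31331289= 962.15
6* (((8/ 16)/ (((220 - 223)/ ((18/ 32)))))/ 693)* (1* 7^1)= -1/ 176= -0.01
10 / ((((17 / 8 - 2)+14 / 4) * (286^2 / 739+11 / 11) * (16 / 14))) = 10346 / 478703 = 0.02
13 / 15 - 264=-3947 / 15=-263.13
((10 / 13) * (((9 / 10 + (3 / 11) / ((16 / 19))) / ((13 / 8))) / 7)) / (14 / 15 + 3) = 0.02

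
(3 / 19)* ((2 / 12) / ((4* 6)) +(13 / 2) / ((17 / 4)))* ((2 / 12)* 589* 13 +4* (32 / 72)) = 86514283 / 279072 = 310.01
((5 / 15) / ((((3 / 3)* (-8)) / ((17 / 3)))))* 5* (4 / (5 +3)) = -85 / 144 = -0.59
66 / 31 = 2.13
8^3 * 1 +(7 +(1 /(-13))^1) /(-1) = 6566 /13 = 505.08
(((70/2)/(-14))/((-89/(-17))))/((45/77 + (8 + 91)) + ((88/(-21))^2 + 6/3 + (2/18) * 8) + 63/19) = -51205/13226646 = -0.00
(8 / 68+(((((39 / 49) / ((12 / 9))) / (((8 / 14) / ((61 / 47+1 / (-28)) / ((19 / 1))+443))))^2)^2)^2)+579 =135444850918463051192683010362497841435973572919606896859517352200922627697 / 64308595484133150503918791432808184440805898166730752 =2106170254517241596953.10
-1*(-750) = 750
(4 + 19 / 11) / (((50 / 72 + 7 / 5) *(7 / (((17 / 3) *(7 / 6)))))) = 10710 / 4147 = 2.58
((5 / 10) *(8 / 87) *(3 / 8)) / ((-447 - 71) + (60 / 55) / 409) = -4499 / 135167260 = -0.00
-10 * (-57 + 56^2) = -30790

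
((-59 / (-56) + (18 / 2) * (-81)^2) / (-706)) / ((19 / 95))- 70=-19301535 / 39536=-488.20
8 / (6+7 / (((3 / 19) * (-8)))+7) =192 / 179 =1.07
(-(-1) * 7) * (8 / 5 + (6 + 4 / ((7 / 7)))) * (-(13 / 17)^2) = -68614 / 1445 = -47.48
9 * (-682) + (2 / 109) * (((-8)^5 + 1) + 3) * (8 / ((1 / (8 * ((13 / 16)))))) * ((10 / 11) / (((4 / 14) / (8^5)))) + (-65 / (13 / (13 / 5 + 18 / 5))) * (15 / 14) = -54711307511923 / 16786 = -3259341565.11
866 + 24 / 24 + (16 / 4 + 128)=999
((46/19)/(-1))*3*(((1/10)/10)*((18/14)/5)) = -621/33250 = -0.02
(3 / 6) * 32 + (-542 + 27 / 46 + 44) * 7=-159431 / 46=-3465.89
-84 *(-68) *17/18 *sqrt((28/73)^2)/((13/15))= 2265760/949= 2387.52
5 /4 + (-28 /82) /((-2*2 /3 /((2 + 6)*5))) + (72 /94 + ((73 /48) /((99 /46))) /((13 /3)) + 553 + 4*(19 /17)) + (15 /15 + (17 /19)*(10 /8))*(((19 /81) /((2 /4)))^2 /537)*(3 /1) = 25082766421231681 /44012874072024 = 569.90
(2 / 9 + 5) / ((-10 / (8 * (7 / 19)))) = -1316 / 855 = -1.54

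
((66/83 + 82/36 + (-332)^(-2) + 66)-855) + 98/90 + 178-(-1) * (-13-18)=-1054576073/1653360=-637.84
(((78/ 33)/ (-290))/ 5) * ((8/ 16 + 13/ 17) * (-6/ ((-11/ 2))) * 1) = -3354/ 1491325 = -0.00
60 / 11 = 5.45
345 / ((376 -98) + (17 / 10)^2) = 11500 / 9363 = 1.23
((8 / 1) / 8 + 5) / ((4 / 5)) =7.50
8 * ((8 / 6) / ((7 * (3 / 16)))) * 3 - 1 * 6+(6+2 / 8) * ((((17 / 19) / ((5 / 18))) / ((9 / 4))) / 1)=10904 / 399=27.33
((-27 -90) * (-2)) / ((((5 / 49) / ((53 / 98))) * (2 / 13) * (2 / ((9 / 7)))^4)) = 1376.78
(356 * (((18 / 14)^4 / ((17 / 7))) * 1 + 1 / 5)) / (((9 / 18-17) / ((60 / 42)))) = -55017664 / 1346961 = -40.85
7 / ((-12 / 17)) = -119 / 12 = -9.92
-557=-557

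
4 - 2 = 2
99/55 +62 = 319/5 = 63.80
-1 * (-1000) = 1000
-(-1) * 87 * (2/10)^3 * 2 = 174/125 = 1.39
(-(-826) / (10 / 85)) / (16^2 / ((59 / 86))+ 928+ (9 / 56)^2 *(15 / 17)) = 22083909568 / 4092727301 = 5.40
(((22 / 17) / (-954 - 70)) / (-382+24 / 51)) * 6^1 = 11 / 553472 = 0.00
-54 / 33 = -18 / 11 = -1.64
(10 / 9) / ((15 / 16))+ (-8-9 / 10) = -2083 / 270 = -7.71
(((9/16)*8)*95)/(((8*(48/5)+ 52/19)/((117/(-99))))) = -1055925/166232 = -6.35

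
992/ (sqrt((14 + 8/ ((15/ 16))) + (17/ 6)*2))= 186.80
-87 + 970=883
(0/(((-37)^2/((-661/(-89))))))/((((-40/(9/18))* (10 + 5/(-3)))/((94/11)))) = 0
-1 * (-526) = 526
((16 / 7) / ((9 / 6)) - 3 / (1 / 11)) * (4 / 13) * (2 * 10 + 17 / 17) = -2644 / 13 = -203.38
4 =4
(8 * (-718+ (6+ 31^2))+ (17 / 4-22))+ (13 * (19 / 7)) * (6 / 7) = 392881 / 196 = 2004.49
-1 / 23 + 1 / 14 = 9 / 322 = 0.03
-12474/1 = -12474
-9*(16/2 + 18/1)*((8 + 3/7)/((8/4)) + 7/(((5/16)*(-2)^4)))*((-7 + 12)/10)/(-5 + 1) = 45981/280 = 164.22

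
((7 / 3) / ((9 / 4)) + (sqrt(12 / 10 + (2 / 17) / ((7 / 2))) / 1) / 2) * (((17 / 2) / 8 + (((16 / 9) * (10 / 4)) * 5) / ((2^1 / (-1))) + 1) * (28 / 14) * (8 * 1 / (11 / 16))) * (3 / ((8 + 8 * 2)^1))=-72968 / 2673-1303 * sqrt(436730) / 58905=-41.92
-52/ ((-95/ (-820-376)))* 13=-808496/ 95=-8510.48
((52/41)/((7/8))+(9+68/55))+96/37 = 8340417/584045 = 14.28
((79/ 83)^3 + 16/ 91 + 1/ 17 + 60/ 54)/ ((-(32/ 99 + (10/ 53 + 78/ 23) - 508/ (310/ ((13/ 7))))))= -18267174747239660/ 7113971223551153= -2.57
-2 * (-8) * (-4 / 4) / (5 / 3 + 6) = -48 / 23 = -2.09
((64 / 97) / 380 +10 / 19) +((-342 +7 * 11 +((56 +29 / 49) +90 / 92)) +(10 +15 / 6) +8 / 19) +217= 239061437 / 10385305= 23.02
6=6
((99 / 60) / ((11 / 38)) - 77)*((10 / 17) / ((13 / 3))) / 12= -713 / 884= -0.81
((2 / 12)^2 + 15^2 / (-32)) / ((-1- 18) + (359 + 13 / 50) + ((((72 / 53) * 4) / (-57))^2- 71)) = -51133420825 / 1965974758128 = -0.03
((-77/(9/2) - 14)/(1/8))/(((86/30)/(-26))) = 291200/129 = 2257.36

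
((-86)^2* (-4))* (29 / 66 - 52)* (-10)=-15253689.70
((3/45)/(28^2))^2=0.00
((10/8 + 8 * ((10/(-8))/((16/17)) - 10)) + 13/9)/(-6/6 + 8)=-6331/504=-12.56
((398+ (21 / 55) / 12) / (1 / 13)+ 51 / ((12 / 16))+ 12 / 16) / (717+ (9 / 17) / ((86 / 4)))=210801394 / 28827975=7.31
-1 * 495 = -495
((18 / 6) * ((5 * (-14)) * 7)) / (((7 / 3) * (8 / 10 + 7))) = -1050 / 13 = -80.77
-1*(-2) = 2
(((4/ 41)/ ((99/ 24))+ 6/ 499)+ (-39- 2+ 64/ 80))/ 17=-135584117/ 57387495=-2.36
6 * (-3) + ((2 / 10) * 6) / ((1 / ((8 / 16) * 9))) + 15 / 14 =-807 / 70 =-11.53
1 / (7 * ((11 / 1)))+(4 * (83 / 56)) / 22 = 87 / 308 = 0.28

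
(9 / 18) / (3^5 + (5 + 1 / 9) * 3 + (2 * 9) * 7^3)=3 / 38594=0.00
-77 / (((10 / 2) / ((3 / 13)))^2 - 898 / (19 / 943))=0.00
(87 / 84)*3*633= 55071 / 28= 1966.82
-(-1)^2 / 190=-1 / 190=-0.01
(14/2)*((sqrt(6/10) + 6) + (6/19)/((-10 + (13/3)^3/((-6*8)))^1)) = 7*sqrt(15)/5 + 12040854/287983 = 47.23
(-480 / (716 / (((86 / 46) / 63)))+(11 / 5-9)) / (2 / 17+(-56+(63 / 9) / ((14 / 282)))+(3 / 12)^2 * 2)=-400946768 / 5011480005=-0.08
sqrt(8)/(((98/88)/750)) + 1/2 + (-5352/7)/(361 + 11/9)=-18379/11410 + 66000 * sqrt(2)/49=1903.25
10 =10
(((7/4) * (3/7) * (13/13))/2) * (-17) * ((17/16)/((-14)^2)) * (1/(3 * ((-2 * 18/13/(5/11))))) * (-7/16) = -18785/22708224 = -0.00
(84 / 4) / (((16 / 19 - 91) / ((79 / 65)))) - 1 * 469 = -17417442 / 37115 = -469.28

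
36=36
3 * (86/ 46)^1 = 5.61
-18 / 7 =-2.57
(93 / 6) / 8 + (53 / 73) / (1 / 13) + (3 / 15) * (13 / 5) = 347359 / 29200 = 11.90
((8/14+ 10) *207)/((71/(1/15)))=5106/2485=2.05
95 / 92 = 1.03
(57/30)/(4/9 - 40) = -171/3560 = -0.05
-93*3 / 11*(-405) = 112995 / 11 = 10272.27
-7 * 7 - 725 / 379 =-19296 / 379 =-50.91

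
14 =14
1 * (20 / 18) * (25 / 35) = 50 / 63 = 0.79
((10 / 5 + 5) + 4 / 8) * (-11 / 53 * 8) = -660 / 53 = -12.45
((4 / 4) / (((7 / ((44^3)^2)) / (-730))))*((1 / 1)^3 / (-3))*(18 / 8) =567547405165.71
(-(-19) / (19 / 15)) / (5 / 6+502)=0.03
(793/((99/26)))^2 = 425101924/9801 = 43373.32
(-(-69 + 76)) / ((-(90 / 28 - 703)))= -98 / 9797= -0.01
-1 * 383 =-383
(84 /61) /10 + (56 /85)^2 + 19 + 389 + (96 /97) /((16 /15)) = 17506240492 /42750325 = 409.50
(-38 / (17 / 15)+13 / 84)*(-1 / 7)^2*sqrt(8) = -47659*sqrt(2) / 34986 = -1.93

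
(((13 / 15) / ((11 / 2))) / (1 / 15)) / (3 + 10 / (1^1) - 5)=13 / 44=0.30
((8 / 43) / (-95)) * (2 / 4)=-4 / 4085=-0.00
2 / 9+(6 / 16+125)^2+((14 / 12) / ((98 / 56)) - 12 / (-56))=63383015 / 4032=15719.99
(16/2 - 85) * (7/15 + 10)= -12089/15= -805.93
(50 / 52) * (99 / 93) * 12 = 4950 / 403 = 12.28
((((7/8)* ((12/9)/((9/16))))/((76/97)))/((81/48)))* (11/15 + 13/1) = 4475968/207765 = 21.54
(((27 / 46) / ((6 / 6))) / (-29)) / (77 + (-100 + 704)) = -9 / 302818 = -0.00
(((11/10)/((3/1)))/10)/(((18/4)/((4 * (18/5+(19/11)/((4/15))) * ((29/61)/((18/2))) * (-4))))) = -42862/617625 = -0.07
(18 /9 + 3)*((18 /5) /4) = 9 /2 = 4.50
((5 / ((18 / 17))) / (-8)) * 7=-595 / 144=-4.13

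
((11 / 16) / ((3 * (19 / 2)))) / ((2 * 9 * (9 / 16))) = 11 / 4617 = 0.00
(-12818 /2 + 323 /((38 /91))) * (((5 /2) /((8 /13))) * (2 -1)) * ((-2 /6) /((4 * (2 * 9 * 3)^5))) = 244205 /58773123072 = 0.00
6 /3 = 2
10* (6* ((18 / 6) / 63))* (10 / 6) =100 / 21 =4.76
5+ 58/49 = 303/49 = 6.18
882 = 882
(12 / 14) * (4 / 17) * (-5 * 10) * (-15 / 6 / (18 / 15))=2500 / 119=21.01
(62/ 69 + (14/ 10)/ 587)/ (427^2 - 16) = 182453/ 36921117195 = 0.00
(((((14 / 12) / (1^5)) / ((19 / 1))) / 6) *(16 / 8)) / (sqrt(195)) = 7 *sqrt(195) / 66690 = 0.00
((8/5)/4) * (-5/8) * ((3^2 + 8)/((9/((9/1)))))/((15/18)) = -51/10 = -5.10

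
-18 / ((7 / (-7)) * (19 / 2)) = 36 / 19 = 1.89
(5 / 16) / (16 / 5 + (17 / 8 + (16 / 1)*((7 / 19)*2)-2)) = 475 / 22974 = 0.02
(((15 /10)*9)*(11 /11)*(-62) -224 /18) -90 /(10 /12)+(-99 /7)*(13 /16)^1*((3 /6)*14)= -149455 /144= -1037.88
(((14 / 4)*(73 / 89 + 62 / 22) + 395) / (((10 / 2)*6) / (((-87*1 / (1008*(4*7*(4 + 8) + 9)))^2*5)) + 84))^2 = 7043558872883569 / 389387631635918857390733361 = 0.00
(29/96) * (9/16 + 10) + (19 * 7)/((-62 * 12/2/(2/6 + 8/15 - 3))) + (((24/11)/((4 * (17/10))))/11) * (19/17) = 99557352877/24976258560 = 3.99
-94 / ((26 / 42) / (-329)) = 649446 / 13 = 49957.38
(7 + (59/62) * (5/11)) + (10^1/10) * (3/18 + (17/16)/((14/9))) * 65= 14359399/229152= 62.66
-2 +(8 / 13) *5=14 / 13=1.08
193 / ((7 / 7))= 193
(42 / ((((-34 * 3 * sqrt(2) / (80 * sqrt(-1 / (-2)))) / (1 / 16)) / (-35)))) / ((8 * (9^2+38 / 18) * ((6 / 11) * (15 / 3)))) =735 / 36992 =0.02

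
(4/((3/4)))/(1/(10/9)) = 160/27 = 5.93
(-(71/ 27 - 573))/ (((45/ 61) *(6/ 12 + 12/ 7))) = 2630320/ 7533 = 349.17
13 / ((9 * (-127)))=-13 / 1143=-0.01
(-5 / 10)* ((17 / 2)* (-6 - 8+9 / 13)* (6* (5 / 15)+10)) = 8823 / 13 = 678.69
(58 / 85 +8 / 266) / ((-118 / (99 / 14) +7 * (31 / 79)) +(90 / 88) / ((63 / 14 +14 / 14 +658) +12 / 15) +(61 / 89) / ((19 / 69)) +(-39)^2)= 10640453199948 / 22545856197668575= 0.00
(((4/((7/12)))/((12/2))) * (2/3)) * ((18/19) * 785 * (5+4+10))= 75360/7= 10765.71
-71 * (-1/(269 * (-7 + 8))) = 71/269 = 0.26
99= 99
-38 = -38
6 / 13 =0.46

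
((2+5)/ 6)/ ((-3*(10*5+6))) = -1/ 144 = -0.01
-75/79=-0.95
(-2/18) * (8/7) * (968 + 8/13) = -123.00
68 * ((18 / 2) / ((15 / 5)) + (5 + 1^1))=612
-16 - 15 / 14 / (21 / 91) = -289 / 14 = -20.64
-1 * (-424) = 424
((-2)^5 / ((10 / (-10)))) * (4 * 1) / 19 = 128 / 19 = 6.74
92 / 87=1.06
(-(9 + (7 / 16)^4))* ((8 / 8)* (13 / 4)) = -7698925 / 262144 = -29.37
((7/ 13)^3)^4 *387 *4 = 21426312587148/ 23298085122481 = 0.92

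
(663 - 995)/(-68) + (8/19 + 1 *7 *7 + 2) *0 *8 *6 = 83/17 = 4.88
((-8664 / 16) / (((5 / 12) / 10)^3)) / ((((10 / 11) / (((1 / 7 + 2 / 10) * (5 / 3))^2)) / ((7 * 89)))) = -58627971072 / 35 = -1675084887.77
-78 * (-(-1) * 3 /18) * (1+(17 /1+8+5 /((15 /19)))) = -1261 /3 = -420.33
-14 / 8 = -7 / 4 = -1.75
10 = 10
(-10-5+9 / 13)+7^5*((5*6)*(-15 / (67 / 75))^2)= 8295829321296 / 58357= 142156542.00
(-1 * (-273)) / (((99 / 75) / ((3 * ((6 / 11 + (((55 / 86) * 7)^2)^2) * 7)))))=11561806158609525 / 6618798736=1746813.38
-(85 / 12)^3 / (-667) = 614125 / 1152576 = 0.53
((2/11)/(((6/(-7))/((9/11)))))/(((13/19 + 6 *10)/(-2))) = 798/139513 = 0.01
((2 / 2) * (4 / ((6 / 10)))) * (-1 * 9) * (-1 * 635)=38100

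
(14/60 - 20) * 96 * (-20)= 37952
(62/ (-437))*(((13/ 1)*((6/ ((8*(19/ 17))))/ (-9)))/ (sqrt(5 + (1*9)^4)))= 6851*sqrt(134)/ 46729284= 0.00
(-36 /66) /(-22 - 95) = 2 /429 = 0.00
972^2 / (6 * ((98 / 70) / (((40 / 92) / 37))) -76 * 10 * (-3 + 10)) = -23619600 / 115129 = -205.16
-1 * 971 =-971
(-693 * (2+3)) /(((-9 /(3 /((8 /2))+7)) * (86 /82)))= 2844.97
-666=-666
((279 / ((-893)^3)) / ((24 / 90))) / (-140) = 837 / 79757659184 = 0.00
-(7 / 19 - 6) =107 / 19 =5.63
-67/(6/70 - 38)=2345/1327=1.77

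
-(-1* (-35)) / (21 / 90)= -150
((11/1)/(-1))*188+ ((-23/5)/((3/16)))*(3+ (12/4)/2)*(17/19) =-2166.78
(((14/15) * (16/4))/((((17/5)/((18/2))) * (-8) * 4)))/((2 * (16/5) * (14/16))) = -15/272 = -0.06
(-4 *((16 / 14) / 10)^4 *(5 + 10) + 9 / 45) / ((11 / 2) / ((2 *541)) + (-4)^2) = 123246292 / 10394829375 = 0.01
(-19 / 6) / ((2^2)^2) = -19 / 96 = -0.20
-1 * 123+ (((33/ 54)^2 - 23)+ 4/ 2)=-143.63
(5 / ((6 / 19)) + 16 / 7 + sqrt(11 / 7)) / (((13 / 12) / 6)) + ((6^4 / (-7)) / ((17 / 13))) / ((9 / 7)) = -15108 / 1547 + 72 * sqrt(77) / 91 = -2.82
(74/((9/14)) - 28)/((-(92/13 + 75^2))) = -10192/658953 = -0.02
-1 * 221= -221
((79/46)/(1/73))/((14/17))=98039/644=152.23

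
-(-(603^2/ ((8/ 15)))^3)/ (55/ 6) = 97348418483507946225/ 2816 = 34569750881927537.72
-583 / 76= -7.67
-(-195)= 195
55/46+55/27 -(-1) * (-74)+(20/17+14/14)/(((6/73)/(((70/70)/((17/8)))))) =-20928221/358938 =-58.31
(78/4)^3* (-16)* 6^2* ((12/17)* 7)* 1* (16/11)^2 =-91842895872/2057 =-44648952.78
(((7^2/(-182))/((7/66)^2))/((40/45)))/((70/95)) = -186219/5096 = -36.54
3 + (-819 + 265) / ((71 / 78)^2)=-3355413 / 5041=-665.62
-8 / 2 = -4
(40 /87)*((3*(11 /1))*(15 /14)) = 3300 /203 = 16.26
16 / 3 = 5.33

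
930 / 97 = 9.59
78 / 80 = 0.98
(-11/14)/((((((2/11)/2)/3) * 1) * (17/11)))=-3993/238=-16.78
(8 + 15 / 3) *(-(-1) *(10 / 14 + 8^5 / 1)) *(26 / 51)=4560634 / 21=217173.05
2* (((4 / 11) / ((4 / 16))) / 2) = 16 / 11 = 1.45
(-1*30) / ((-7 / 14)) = 60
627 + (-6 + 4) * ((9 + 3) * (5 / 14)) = 4329 / 7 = 618.43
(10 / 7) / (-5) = -0.29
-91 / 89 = -1.02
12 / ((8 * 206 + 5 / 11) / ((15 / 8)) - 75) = 1980 / 132689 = 0.01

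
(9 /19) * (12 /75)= 36 /475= 0.08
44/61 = 0.72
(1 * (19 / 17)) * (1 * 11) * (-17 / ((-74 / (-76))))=-7942 / 37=-214.65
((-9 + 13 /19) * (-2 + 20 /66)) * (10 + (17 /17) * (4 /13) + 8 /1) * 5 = 10529120 /8151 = 1291.76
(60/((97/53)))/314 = 1590/15229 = 0.10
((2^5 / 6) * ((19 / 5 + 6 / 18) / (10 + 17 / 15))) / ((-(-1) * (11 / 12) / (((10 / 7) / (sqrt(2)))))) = 19840 * sqrt(2) / 12859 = 2.18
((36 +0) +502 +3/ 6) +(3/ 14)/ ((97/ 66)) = 731481/ 1358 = 538.65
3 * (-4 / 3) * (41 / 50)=-82 / 25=-3.28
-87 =-87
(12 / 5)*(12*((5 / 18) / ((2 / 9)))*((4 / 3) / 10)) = 24 / 5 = 4.80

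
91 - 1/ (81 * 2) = 90.99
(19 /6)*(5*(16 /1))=760 /3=253.33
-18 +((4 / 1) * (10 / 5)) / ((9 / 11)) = -74 / 9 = -8.22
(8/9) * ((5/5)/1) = 8/9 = 0.89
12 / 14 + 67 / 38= 697 / 266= 2.62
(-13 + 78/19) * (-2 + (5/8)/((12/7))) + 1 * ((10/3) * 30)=208933/1824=114.55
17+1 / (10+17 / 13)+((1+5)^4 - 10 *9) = 179794 / 147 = 1223.09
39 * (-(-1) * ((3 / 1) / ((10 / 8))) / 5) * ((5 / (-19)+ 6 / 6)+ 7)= 68796 / 475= 144.83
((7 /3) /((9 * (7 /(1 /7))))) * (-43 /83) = -43 /15687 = -0.00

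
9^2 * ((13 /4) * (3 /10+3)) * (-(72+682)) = -13100373 /20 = -655018.65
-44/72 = -11/18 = -0.61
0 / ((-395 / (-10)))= 0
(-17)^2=289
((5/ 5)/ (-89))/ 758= -1/ 67462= -0.00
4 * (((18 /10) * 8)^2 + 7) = 21436 /25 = 857.44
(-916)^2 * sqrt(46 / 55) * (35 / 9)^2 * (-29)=-5961492880 * sqrt(2530) / 891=-336540694.13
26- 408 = -382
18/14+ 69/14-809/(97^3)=79391225/12777422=6.21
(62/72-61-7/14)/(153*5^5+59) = -2183/17214624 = -0.00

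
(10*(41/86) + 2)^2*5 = 423405/1849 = 228.99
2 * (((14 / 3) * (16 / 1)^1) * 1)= 448 / 3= 149.33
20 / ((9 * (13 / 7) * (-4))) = -35 / 117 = -0.30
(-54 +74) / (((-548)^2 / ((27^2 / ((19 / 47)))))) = 171315 / 1426444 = 0.12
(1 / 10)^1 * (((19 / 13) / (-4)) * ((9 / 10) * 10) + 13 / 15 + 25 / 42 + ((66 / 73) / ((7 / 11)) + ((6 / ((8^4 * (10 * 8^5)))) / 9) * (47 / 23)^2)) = -82031210712431 / 2021403540848640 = -0.04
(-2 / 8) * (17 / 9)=-0.47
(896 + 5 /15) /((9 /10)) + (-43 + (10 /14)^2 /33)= 13868156 /14553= 952.94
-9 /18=-1 /2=-0.50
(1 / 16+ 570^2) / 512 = 5198401 / 8192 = 634.57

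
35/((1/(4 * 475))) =66500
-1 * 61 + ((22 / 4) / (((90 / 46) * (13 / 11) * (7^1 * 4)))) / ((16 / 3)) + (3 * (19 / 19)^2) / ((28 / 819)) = 4676543 / 174720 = 26.77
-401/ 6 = -66.83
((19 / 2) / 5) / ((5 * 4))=19 / 200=0.10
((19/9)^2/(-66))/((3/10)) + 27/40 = 144313/320760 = 0.45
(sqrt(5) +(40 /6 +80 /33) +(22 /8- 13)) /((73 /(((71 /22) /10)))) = -3621 /706640 +71 * sqrt(5) /16060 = 0.00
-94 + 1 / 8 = -751 / 8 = -93.88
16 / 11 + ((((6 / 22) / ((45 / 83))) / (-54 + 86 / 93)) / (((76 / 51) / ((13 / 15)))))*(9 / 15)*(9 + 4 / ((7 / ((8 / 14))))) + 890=22530545052157 / 25274788000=891.42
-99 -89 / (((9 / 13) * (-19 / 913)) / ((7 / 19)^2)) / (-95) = -107.83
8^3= 512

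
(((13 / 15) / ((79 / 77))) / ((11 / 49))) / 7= 637 / 1185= 0.54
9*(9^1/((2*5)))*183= 14823/10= 1482.30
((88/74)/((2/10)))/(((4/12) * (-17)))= -660/629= -1.05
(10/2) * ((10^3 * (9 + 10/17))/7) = 815000/119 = 6848.74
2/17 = 0.12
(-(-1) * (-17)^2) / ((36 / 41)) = 11849 / 36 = 329.14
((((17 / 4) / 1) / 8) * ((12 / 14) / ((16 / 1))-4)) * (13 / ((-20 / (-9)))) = -439569 / 35840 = -12.26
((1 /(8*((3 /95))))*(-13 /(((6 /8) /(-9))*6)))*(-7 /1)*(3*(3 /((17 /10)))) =-129675 /34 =-3813.97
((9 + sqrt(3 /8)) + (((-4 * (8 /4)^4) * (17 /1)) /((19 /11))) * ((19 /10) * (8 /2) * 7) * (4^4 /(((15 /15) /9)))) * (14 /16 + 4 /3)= -6820035813 /40 + 53 * sqrt(6) /96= -170500893.97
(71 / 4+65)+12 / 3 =347 / 4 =86.75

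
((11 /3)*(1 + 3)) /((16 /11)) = 121 /12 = 10.08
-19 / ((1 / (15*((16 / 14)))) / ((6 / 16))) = -855 / 7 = -122.14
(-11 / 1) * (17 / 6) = -187 / 6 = -31.17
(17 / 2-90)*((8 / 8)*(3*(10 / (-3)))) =815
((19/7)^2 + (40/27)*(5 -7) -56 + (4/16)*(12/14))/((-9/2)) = 135955/11907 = 11.42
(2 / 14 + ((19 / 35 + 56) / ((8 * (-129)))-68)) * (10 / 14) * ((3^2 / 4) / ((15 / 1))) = -7.28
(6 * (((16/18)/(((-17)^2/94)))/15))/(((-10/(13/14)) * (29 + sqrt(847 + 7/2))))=283504/8648325 - 4888 * sqrt(42)/960925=-0.00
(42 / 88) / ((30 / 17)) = 119 / 440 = 0.27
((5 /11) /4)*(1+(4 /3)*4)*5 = 475 /132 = 3.60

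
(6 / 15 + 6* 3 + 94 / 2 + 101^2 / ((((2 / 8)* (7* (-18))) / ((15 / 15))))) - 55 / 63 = -9076 / 35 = -259.31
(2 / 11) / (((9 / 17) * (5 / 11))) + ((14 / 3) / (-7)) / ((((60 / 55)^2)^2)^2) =1364768539 / 3224862720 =0.42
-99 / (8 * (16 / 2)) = -99 / 64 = -1.55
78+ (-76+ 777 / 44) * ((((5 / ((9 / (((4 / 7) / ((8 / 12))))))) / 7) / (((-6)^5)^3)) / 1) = 78.00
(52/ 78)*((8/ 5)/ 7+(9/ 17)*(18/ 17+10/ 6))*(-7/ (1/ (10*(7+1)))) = -541024/ 867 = -624.02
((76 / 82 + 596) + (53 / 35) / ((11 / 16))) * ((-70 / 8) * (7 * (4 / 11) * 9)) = -595807254 / 4961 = -120098.22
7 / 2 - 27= -47 / 2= -23.50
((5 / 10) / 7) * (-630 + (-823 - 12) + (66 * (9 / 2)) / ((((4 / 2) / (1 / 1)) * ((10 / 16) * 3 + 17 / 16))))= -9497 / 94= -101.03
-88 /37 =-2.38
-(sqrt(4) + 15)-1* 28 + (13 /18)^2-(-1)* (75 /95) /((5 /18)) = -256313 /6156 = -41.64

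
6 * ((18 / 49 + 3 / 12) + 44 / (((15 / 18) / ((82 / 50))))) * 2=6409887 / 6125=1046.51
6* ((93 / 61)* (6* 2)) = 6696 / 61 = 109.77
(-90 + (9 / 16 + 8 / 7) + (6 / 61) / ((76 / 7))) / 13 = -11460175 / 1687504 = -6.79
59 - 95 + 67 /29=-977 /29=-33.69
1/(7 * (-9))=-1/63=-0.02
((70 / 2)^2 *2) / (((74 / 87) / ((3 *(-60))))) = -19183500 / 37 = -518472.97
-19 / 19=-1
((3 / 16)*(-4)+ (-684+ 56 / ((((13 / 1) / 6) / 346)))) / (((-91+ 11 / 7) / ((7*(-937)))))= 19715822721 / 32552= 605671.62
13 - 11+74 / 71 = 216 / 71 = 3.04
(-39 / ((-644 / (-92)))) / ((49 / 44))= -1716 / 343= -5.00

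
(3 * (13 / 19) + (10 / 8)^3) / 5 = 4871 / 6080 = 0.80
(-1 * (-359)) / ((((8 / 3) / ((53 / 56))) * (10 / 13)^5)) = 21193775733 / 44800000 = 473.08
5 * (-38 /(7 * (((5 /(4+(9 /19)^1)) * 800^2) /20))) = -17 /22400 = -0.00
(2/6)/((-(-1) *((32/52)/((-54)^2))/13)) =41067/2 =20533.50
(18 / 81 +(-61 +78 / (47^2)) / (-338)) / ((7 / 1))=2705323 / 47038446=0.06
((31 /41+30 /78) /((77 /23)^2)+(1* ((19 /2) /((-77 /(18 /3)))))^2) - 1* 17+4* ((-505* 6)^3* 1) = -351638595115425320 /3160157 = -111272508016.35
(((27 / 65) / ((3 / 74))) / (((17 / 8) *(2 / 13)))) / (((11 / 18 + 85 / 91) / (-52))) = -226908864 / 215135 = -1054.73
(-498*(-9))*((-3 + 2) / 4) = -2241 / 2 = -1120.50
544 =544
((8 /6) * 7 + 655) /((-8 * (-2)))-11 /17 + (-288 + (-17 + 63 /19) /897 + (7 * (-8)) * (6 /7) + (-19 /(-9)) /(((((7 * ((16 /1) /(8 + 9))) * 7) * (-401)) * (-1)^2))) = -775485597343 /2627503578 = -295.14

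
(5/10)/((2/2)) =1/2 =0.50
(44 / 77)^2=16 / 49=0.33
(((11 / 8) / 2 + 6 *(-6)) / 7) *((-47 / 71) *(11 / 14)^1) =2.62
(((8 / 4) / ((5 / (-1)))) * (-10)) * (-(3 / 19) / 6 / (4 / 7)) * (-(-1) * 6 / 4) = -0.28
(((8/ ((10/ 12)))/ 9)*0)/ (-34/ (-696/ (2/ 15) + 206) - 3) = 0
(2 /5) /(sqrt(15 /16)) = 8 * sqrt(15) /75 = 0.41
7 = 7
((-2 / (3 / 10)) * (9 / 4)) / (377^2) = -0.00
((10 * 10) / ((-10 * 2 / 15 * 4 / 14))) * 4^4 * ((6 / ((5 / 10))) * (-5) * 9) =36288000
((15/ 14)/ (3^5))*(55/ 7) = 275/ 7938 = 0.03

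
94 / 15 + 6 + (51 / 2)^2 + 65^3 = 16517251 / 60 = 275287.52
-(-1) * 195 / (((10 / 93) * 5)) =362.70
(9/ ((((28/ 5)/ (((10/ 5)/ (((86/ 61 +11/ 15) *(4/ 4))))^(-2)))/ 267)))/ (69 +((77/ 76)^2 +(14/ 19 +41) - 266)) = -123552744209/ 38674194895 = -3.19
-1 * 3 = -3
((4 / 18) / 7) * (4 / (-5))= -8 / 315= -0.03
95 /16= 5.94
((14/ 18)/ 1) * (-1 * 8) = -56/ 9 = -6.22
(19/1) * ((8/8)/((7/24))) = 456/7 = 65.14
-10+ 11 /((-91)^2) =-10.00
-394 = -394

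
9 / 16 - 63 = -62.44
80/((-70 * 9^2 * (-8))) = 1/567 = 0.00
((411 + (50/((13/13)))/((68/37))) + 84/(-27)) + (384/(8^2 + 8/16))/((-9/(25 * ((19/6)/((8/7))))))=15366131/39474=389.27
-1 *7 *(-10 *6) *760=319200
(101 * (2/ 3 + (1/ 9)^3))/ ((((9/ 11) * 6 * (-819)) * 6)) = -541057/ 193444524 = -0.00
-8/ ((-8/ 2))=2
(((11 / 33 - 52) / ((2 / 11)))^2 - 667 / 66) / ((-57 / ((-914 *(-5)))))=-73058928805 / 11286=-6473412.09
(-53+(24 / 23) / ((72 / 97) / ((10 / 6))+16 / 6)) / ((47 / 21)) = -306327 / 13018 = -23.53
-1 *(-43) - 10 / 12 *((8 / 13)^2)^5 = 42.99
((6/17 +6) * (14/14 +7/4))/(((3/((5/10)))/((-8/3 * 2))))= -264/17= -15.53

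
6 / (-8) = -3 / 4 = -0.75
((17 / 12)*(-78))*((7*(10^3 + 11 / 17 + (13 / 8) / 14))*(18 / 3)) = -4644541.69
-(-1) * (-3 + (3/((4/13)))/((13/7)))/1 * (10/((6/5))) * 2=37.50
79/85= 0.93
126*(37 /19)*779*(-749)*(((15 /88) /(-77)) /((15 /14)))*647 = 46313993313 /242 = 191380137.66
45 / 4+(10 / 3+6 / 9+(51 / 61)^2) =237385 / 14884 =15.95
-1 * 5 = -5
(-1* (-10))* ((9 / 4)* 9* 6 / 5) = 243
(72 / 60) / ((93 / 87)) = 174 / 155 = 1.12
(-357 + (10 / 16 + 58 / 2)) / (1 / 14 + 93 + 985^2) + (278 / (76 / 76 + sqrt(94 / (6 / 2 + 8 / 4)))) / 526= -12731299957 / 423961721828 + 139 * sqrt(470) / 23407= 0.10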